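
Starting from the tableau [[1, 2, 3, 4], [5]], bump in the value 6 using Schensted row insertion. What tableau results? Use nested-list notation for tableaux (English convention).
6 is larger than every entry of row 1, so it is appended to row 1. The new tableau is [[1, 2, 3, 4, 6], [5]].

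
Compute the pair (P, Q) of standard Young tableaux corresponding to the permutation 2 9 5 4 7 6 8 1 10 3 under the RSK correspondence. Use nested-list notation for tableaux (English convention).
Insert each entry of the permutation into P by Schensted row insertion, recording in Q the position of each new cell.

Insert 2: appended to row 1. P = [[2]].
Insert 9: appended to row 1. P = [[2, 9]].
Insert 5: 5 bumps 9 from row 1; 9 starts row 2. P = [[2, 5], [9]].
Insert 4: 4 bumps 5 from row 1; 5 bumps 9 from row 2; 9 starts row 3. P = [[2, 4], [5], [9]].
Insert 7: appended to row 1. P = [[2, 4, 7], [5], [9]].
Insert 6: 6 bumps 7 from row 1; 7 appends to row 2. P = [[2, 4, 6], [5, 7], [9]].
Insert 8: appended to row 1. P = [[2, 4, 6, 8], [5, 7], [9]].
Insert 1: 1 bumps 2 from row 1; 2 bumps 5 from row 2; 5 bumps 9 from row 3; 9 starts row 4. P = [[1, 4, 6, 8], [2, 7], [5], [9]].
Insert 10: appended to row 1. P = [[1, 4, 6, 8, 10], [2, 7], [5], [9]].
Insert 3: 3 bumps 4 from row 1; 4 bumps 7 from row 2; 7 appends to row 3. P = [[1, 3, 6, 8, 10], [2, 4], [5, 7], [9]].

So P = [[1, 3, 6, 8, 10], [2, 4], [5, 7], [9]], Q = [[1, 2, 5, 7, 9], [3, 6], [4, 10], [8]].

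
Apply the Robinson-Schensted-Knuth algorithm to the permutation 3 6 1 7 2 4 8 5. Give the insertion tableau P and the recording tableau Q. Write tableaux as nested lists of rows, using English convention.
Insert each entry of the permutation into P by Schensted row insertion, recording in Q the position of each new cell.

Insert 3: appended to row 1. P = [[3]], Q = [[1]].
Insert 6: appended to row 1. P = [[3, 6]], Q = [[1, 2]].
Insert 1: 1 bumps 3 from row 1; 3 starts row 2. P = [[1, 6], [3]], Q = [[1, 2], [3]].
Insert 7: appended to row 1. P = [[1, 6, 7], [3]], Q = [[1, 2, 4], [3]].
Insert 2: 2 bumps 6 from row 1; 6 appends to row 2. P = [[1, 2, 7], [3, 6]], Q = [[1, 2, 4], [3, 5]].
Insert 4: 4 bumps 7 from row 1; 7 appends to row 2. P = [[1, 2, 4], [3, 6, 7]], Q = [[1, 2, 4], [3, 5, 6]].
Insert 8: appended to row 1. P = [[1, 2, 4, 8], [3, 6, 7]], Q = [[1, 2, 4, 7], [3, 5, 6]].
Insert 5: 5 bumps 8 from row 1; 8 appends to row 2. P = [[1, 2, 4, 5], [3, 6, 7, 8]], Q = [[1, 2, 4, 7], [3, 5, 6, 8]].

So P = [[1, 2, 4, 5], [3, 6, 7, 8]], Q = [[1, 2, 4, 7], [3, 5, 6, 8]].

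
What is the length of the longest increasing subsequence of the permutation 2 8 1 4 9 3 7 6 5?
3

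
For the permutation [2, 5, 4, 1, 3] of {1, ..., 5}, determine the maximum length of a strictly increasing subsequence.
2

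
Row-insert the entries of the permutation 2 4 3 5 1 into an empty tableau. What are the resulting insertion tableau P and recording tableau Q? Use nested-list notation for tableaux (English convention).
Insert each entry of the permutation into P by Schensted row insertion, recording in Q the position of each new cell.

Insert 2: appended to row 1. P = [[2]].
Insert 4: appended to row 1. P = [[2, 4]].
Insert 3: 3 bumps 4 from row 1; 4 starts row 2. P = [[2, 3], [4]].
Insert 5: appended to row 1. P = [[2, 3, 5], [4]].
Insert 1: 1 bumps 2 from row 1; 2 bumps 4 from row 2; 4 starts row 3. P = [[1, 3, 5], [2], [4]].

So P = [[1, 3, 5], [2], [4]], Q = [[1, 2, 4], [3], [5]].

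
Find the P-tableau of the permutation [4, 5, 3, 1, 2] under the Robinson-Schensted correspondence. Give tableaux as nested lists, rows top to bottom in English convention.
After inserting 4: P = [[4]].
After inserting 5: P = [[4, 5]].
After inserting 3: P = [[3, 5], [4]].
After inserting 1: P = [[1, 5], [3], [4]].
After inserting 2: P = [[1, 2], [3, 5], [4]].

So P = [[1, 2], [3, 5], [4]].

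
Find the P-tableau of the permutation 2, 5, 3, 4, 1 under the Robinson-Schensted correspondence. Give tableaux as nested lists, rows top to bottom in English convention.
Insert 2: appended to row 1. P = [[2]].
Insert 5: appended to row 1. P = [[2, 5]].
Insert 3: 3 bumps 5 from row 1; 5 starts row 2. P = [[2, 3], [5]].
Insert 4: appended to row 1. P = [[2, 3, 4], [5]].
Insert 1: 1 bumps 2 from row 1; 2 bumps 5 from row 2; 5 starts row 3. P = [[1, 3, 4], [2], [5]].

So P = [[1, 3, 4], [2], [5]].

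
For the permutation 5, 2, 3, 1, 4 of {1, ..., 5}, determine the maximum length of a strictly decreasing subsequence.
3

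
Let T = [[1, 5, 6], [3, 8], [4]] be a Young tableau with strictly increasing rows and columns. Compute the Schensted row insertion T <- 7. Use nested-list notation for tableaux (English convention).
7 is larger than every entry of row 1, so it is appended to row 1. The new tableau is [[1, 5, 6, 7], [3, 8], [4]].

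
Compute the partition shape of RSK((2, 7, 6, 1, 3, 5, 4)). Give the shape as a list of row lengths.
[3, 2, 1, 1]

Row-insert each entry into an empty tableau.

After inserting 2: P = [[2]].
After inserting 7: P = [[2, 7]].
After inserting 6: P = [[2, 6], [7]].
After inserting 1: P = [[1, 6], [2], [7]].
After inserting 3: P = [[1, 3], [2, 6], [7]].
After inserting 5: P = [[1, 3, 5], [2, 6], [7]].
After inserting 4: P = [[1, 3, 4], [2, 5], [6], [7]].

The final insertion tableau P = [[1, 3, 4], [2, 5], [6], [7]] has shape [3, 2, 1, 1].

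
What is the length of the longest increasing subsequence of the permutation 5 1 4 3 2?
2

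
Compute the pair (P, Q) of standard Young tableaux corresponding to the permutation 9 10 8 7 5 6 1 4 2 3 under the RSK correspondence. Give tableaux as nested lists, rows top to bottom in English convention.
Insert each entry of the permutation into P by Schensted row insertion, recording in Q the position of each new cell.

Insert 9: appended to row 1. P = [[9]], Q = [[1]].
Insert 10: appended to row 1. P = [[9, 10]], Q = [[1, 2]].
Insert 8: 8 bumps 9 from row 1; 9 starts row 2. P = [[8, 10], [9]], Q = [[1, 2], [3]].
Insert 7: 7 bumps 8 from row 1; 8 bumps 9 from row 2; 9 starts row 3. P = [[7, 10], [8], [9]], Q = [[1, 2], [3], [4]].
Insert 5: 5 bumps 7 from row 1; 7 bumps 8 from row 2; 8 bumps 9 from row 3; 9 starts row 4. P = [[5, 10], [7], [8], [9]], Q = [[1, 2], [3], [4], [5]].
Insert 6: 6 bumps 10 from row 1; 10 appends to row 2. P = [[5, 6], [7, 10], [8], [9]], Q = [[1, 2], [3, 6], [4], [5]].
Insert 1: 1 bumps 5 from row 1; 5 bumps 7 from row 2; 7 bumps 8 from row 3; 8 bumps 9 from row 4; 9 starts row 5. P = [[1, 6], [5, 10], [7], [8], [9]], Q = [[1, 2], [3, 6], [4], [5], [7]].
Insert 4: 4 bumps 6 from row 1; 6 bumps 10 from row 2; 10 appends to row 3. P = [[1, 4], [5, 6], [7, 10], [8], [9]], Q = [[1, 2], [3, 6], [4, 8], [5], [7]].
Insert 2: 2 bumps 4 from row 1; 4 bumps 5 from row 2; 5 bumps 7 from row 3; 7 bumps 8 from row 4; 8 bumps 9 from row 5; 9 starts row 6. P = [[1, 2], [4, 6], [5, 10], [7], [8], [9]], Q = [[1, 2], [3, 6], [4, 8], [5], [7], [9]].
Insert 3: appended to row 1. P = [[1, 2, 3], [4, 6], [5, 10], [7], [8], [9]], Q = [[1, 2, 10], [3, 6], [4, 8], [5], [7], [9]].

So P = [[1, 2, 3], [4, 6], [5, 10], [7], [8], [9]], Q = [[1, 2, 10], [3, 6], [4, 8], [5], [7], [9]].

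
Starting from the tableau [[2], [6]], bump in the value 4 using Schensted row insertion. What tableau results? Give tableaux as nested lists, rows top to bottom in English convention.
[[2, 4], [6]]

4 is larger than every entry of row 1, so it is appended to row 1. The new tableau is [[2, 4], [6]].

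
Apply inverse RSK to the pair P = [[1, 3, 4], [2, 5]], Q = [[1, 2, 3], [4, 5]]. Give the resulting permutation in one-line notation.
Reverse RSK: for i = n, n-1, ..., 1, locate i in Q, remove the corresponding corner cell from P, and reverse-bump its entry up through P; the value ejected from row 1 is w(i).

So w = 2 3 5 1 4.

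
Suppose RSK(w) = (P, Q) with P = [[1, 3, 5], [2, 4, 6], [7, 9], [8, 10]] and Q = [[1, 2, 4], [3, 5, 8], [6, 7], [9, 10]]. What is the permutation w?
Reverse the RSK construction: for i from n down to 1, find the cell of Q containing i, remove the entry at that cell from P, and reverse-bump it up through P; the value ejected from row 1 is w(i).

Step i=10: Q has 10 at row 4, column 2; remove 10 from row 4 of P and reverse-bump: 10 enters row 3 and ejects 9; 9 enters row 2 and ejects 6; 6 enters row 1 and ejects 5. So w(10) = 5. P is now [[1, 3, 6], [2, 4, 9], [7, 10], [8]].
Step i=9: Q has 9 at row 4, column 1; remove 8 from row 4 of P and reverse-bump: 8 enters row 3 and ejects 7; 7 enters row 2 and ejects 4; 4 enters row 1 and ejects 3. So w(9) = 3. P is now [[1, 4, 6], [2, 7, 9], [8, 10]].
Step i=8: Q has 8 at row 2, column 3; remove 9 from row 2 of P and reverse-bump: 9 enters row 1 and ejects 6. So w(8) = 6. P is now [[1, 4, 9], [2, 7], [8, 10]].
Step i=7: Q has 7 at row 3, column 2; remove 10 from row 3 of P and reverse-bump: 10 enters row 2 and ejects 7; 7 enters row 1 and ejects 4. So w(7) = 4. P is now [[1, 7, 9], [2, 10], [8]].
Step i=6: Q has 6 at row 3, column 1; remove 8 from row 3 of P and reverse-bump: 8 enters row 2 and ejects 2; 2 enters row 1 and ejects 1. So w(6) = 1. P is now [[2, 7, 9], [8, 10]].
Step i=5: Q has 5 at row 2, column 2; remove 10 from row 2 of P and reverse-bump: 10 enters row 1 and ejects 9. So w(5) = 9. P is now [[2, 7, 10], [8]].
Step i=4: Q has 4 at row 1, column 3; remove that cell from P, ejecting 10. So w(4) = 10. P is now [[2, 7], [8]].
Step i=3: Q has 3 at row 2, column 1; remove 8 from row 2 of P and reverse-bump: 8 enters row 1 and ejects 7. So w(3) = 7. P is now [[2, 8]].
Step i=2: Q has 2 at row 1, column 2; remove that cell from P, ejecting 8. So w(2) = 8. P is now [[2]].
Step i=1: Q has 1 at row 1, column 1; remove that cell from P, ejecting 2. So w(1) = 2. P is now [].

So w = 2 8 7 10 9 1 4 6 3 5.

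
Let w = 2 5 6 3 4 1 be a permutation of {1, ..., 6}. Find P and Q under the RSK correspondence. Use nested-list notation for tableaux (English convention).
Insert each entry of the permutation into P by Schensted row insertion, recording in Q the position of each new cell.

Insert 2: appended to row 1. P = [[2]].
Insert 5: appended to row 1. P = [[2, 5]].
Insert 6: appended to row 1. P = [[2, 5, 6]].
Insert 3: 3 bumps 5 from row 1; 5 starts row 2. P = [[2, 3, 6], [5]].
Insert 4: 4 bumps 6 from row 1; 6 appends to row 2. P = [[2, 3, 4], [5, 6]].
Insert 1: 1 bumps 2 from row 1; 2 bumps 5 from row 2; 5 starts row 3. P = [[1, 3, 4], [2, 6], [5]].

So P = [[1, 3, 4], [2, 6], [5]], Q = [[1, 2, 3], [4, 5], [6]].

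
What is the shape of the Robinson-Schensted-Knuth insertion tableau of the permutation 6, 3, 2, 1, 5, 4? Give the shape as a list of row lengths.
RSK row insertion gives P = [[1, 4], [2, 5], [3], [6]], which has shape [2, 2, 1, 1].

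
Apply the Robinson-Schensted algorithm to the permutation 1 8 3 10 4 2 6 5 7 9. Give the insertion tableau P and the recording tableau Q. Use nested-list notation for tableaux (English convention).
Insert each entry of the permutation into P by Schensted row insertion, recording in Q the position of each new cell.

Insert 1: appended to row 1. P = [[1]].
Insert 8: appended to row 1. P = [[1, 8]].
Insert 3: 3 bumps 8 from row 1; 8 starts row 2. P = [[1, 3], [8]].
Insert 10: appended to row 1. P = [[1, 3, 10], [8]].
Insert 4: 4 bumps 10 from row 1; 10 appends to row 2. P = [[1, 3, 4], [8, 10]].
Insert 2: 2 bumps 3 from row 1; 3 bumps 8 from row 2; 8 starts row 3. P = [[1, 2, 4], [3, 10], [8]].
Insert 6: appended to row 1. P = [[1, 2, 4, 6], [3, 10], [8]].
Insert 5: 5 bumps 6 from row 1; 6 bumps 10 from row 2; 10 appends to row 3. P = [[1, 2, 4, 5], [3, 6], [8, 10]].
Insert 7: appended to row 1. P = [[1, 2, 4, 5, 7], [3, 6], [8, 10]].
Insert 9: appended to row 1. P = [[1, 2, 4, 5, 7, 9], [3, 6], [8, 10]].

So P = [[1, 2, 4, 5, 7, 9], [3, 6], [8, 10]], Q = [[1, 2, 4, 7, 9, 10], [3, 5], [6, 8]].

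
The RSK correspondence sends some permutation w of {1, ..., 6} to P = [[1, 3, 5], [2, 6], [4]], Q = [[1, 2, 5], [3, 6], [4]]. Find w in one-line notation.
Reverse the RSK construction: for i from n down to 1, find the cell of Q containing i, remove the entry at that cell from P, and reverse-bump it up through P; the value ejected from row 1 is w(i).

Step i=6: Q has 6 at row 2, column 2; remove 6 from row 2 of P and reverse-bump: 6 enters row 1 and ejects 5. So w(6) = 5. P is now [[1, 3, 6], [2], [4]].
Step i=5: Q has 5 at row 1, column 3; remove that cell from P, ejecting 6. So w(5) = 6. P is now [[1, 3], [2], [4]].
Step i=4: Q has 4 at row 3, column 1; remove 4 from row 3 of P and reverse-bump: 4 enters row 2 and ejects 2; 2 enters row 1 and ejects 1. So w(4) = 1. P is now [[2, 3], [4]].
Step i=3: Q has 3 at row 2, column 1; remove 4 from row 2 of P and reverse-bump: 4 enters row 1 and ejects 3. So w(3) = 3. P is now [[2, 4]].
Step i=2: Q has 2 at row 1, column 2; remove that cell from P, ejecting 4. So w(2) = 4. P is now [[2]].
Step i=1: Q has 1 at row 1, column 1; remove that cell from P, ejecting 2. So w(1) = 2. P is now [].

So w = 2 4 3 1 6 5.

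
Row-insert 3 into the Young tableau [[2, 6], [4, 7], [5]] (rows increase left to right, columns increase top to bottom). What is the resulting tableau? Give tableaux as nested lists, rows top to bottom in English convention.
[[2, 3], [4, 6], [5, 7]]

In row 1, 3 replaces 6 (the leftmost entry greater than 3); 6 is bumped to row 2. In row 2, 6 replaces 7 (the leftmost entry greater than 6); 7 is bumped to row 3. 7 is appended to row 3. The new tableau is [[2, 3], [4, 6], [5, 7]].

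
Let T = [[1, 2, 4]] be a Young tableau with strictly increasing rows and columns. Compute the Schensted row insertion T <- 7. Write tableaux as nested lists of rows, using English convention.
7 is larger than every entry of row 1, so it is appended to row 1. The new tableau is [[1, 2, 4, 7]].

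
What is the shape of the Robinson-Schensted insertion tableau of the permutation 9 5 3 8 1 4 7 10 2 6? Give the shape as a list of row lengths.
[4, 3, 2, 1]

Row-insert each entry into an empty tableau.

After inserting 9: P = [[9]].
After inserting 5: P = [[5], [9]].
After inserting 3: P = [[3], [5], [9]].
After inserting 8: P = [[3, 8], [5], [9]].
After inserting 1: P = [[1, 8], [3], [5], [9]].
After inserting 4: P = [[1, 4], [3, 8], [5], [9]].
After inserting 7: P = [[1, 4, 7], [3, 8], [5], [9]].
After inserting 10: P = [[1, 4, 7, 10], [3, 8], [5], [9]].
After inserting 2: P = [[1, 2, 7, 10], [3, 4], [5, 8], [9]].
After inserting 6: P = [[1, 2, 6, 10], [3, 4, 7], [5, 8], [9]].

The final insertion tableau P = [[1, 2, 6, 10], [3, 4, 7], [5, 8], [9]] has shape [4, 3, 2, 1].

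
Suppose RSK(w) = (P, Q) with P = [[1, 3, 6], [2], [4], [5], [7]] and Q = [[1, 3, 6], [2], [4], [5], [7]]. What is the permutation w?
7 2 5 4 3 6 1

Reverse the RSK construction: for i from n down to 1, find the cell of Q containing i, remove the entry at that cell from P, and reverse-bump it up through P; the value ejected from row 1 is w(i).

Step i=7: Q has 7 at row 5, column 1; remove 7 from row 5 of P and reverse-bump: 7 enters row 4 and ejects 5; 5 enters row 3 and ejects 4; 4 enters row 2 and ejects 2; 2 enters row 1 and ejects 1. So w(7) = 1. P is now [[2, 3, 6], [4], [5], [7]].
Step i=6: Q has 6 at row 1, column 3; remove that cell from P, ejecting 6. So w(6) = 6. P is now [[2, 3], [4], [5], [7]].
Step i=5: Q has 5 at row 4, column 1; remove 7 from row 4 of P and reverse-bump: 7 enters row 3 and ejects 5; 5 enters row 2 and ejects 4; 4 enters row 1 and ejects 3. So w(5) = 3. P is now [[2, 4], [5], [7]].
Step i=4: Q has 4 at row 3, column 1; remove 7 from row 3 of P and reverse-bump: 7 enters row 2 and ejects 5; 5 enters row 1 and ejects 4. So w(4) = 4. P is now [[2, 5], [7]].
Step i=3: Q has 3 at row 1, column 2; remove that cell from P, ejecting 5. So w(3) = 5. P is now [[2], [7]].
Step i=2: Q has 2 at row 2, column 1; remove 7 from row 2 of P and reverse-bump: 7 enters row 1 and ejects 2. So w(2) = 2. P is now [[7]].
Step i=1: Q has 1 at row 1, column 1; remove that cell from P, ejecting 7. So w(1) = 7. P is now [].

So w = 7 2 5 4 3 6 1.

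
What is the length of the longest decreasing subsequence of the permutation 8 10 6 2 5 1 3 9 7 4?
4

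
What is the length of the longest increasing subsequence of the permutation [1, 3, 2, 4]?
3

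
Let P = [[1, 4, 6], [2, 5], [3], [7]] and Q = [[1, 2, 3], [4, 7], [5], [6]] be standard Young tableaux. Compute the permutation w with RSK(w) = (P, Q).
3 5 7 6 2 1 4

Reverse RSK: for i = n, n-1, ..., 1, locate i in Q, remove the corresponding corner cell from P, and reverse-bump its entry up through P; the value ejected from row 1 is w(i).

So w = 3 5 7 6 2 1 4.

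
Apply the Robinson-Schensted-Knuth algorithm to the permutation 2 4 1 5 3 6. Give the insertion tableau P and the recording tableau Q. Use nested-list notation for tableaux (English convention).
Insert each entry of the permutation into P by Schensted row insertion, recording in Q the position of each new cell.

Insert 2: appended to row 1. P = [[2]].
Insert 4: appended to row 1. P = [[2, 4]].
Insert 1: 1 bumps 2 from row 1; 2 starts row 2. P = [[1, 4], [2]].
Insert 5: appended to row 1. P = [[1, 4, 5], [2]].
Insert 3: 3 bumps 4 from row 1; 4 appends to row 2. P = [[1, 3, 5], [2, 4]].
Insert 6: appended to row 1. P = [[1, 3, 5, 6], [2, 4]].

So P = [[1, 3, 5, 6], [2, 4]], Q = [[1, 2, 4, 6], [3, 5]].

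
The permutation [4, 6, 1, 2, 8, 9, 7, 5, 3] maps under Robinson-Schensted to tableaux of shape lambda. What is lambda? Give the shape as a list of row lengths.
Row-insert each entry into an empty tableau.

After inserting 4: P = [[4]].
After inserting 6: P = [[4, 6]].
After inserting 1: P = [[1, 6], [4]].
After inserting 2: P = [[1, 2], [4, 6]].
After inserting 8: P = [[1, 2, 8], [4, 6]].
After inserting 9: P = [[1, 2, 8, 9], [4, 6]].
After inserting 7: P = [[1, 2, 7, 9], [4, 6, 8]].
After inserting 5: P = [[1, 2, 5, 9], [4, 6, 7], [8]].
After inserting 3: P = [[1, 2, 3, 9], [4, 5, 7], [6], [8]].

The final insertion tableau P = [[1, 2, 3, 9], [4, 5, 7], [6], [8]] has shape [4, 3, 1, 1].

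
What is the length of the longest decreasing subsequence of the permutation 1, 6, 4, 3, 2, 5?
4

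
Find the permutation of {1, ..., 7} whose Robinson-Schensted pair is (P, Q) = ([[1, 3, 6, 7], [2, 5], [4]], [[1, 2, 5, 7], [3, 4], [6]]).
Reverse the RSK construction: for i from n down to 1, find the cell of Q containing i, remove the entry at that cell from P, and reverse-bump it up through P; the value ejected from row 1 is w(i).

Step i=7: Q has 7 at row 1, column 4; remove that cell from P, ejecting 7. So w(7) = 7. P is now [[1, 3, 6], [2, 5], [4]].
Step i=6: Q has 6 at row 3, column 1; remove 4 from row 3 of P and reverse-bump: 4 enters row 2 and ejects 2; 2 enters row 1 and ejects 1. So w(6) = 1. P is now [[2, 3, 6], [4, 5]].
Step i=5: Q has 5 at row 1, column 3; remove that cell from P, ejecting 6. So w(5) = 6. P is now [[2, 3], [4, 5]].
Step i=4: Q has 4 at row 2, column 2; remove 5 from row 2 of P and reverse-bump: 5 enters row 1 and ejects 3. So w(4) = 3. P is now [[2, 5], [4]].
Step i=3: Q has 3 at row 2, column 1; remove 4 from row 2 of P and reverse-bump: 4 enters row 1 and ejects 2. So w(3) = 2. P is now [[4, 5]].
Step i=2: Q has 2 at row 1, column 2; remove that cell from P, ejecting 5. So w(2) = 5. P is now [[4]].
Step i=1: Q has 1 at row 1, column 1; remove that cell from P, ejecting 4. So w(1) = 4. P is now [].

So w = 4 5 2 3 6 1 7.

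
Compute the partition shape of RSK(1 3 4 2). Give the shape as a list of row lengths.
[3, 1]

Row-insert each entry into an empty tableau.

After inserting 1: P = [[1]].
After inserting 3: P = [[1, 3]].
After inserting 4: P = [[1, 3, 4]].
After inserting 2: P = [[1, 2, 4], [3]].

The final insertion tableau P = [[1, 2, 4], [3]] has shape [3, 1].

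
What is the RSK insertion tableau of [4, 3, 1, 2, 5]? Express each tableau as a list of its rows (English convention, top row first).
P = [[1, 2, 5], [3], [4]]

Insert 4: appended to row 1. P = [[4]].
Insert 3: 3 bumps 4 from row 1; 4 starts row 2. P = [[3], [4]].
Insert 1: 1 bumps 3 from row 1; 3 bumps 4 from row 2; 4 starts row 3. P = [[1], [3], [4]].
Insert 2: appended to row 1. P = [[1, 2], [3], [4]].
Insert 5: appended to row 1. P = [[1, 2, 5], [3], [4]].

So P = [[1, 2, 5], [3], [4]].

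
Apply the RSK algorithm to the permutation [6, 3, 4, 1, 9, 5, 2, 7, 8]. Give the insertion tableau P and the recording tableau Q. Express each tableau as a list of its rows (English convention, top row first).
Insert each entry of the permutation into P by Schensted row insertion, recording in Q the position of each new cell.

After inserting 6: P = [[6]].
After inserting 3: P = [[3], [6]].
After inserting 4: P = [[3, 4], [6]].
After inserting 1: P = [[1, 4], [3], [6]].
After inserting 9: P = [[1, 4, 9], [3], [6]].
After inserting 5: P = [[1, 4, 5], [3, 9], [6]].
After inserting 2: P = [[1, 2, 5], [3, 4], [6, 9]].
After inserting 7: P = [[1, 2, 5, 7], [3, 4], [6, 9]].
After inserting 8: P = [[1, 2, 5, 7, 8], [3, 4], [6, 9]].

So P = [[1, 2, 5, 7, 8], [3, 4], [6, 9]], Q = [[1, 3, 5, 8, 9], [2, 6], [4, 7]].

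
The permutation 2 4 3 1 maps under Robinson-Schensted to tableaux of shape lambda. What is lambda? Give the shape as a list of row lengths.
Row-insert each entry into an empty tableau.

After inserting 2: P = [[2]].
After inserting 4: P = [[2, 4]].
After inserting 3: P = [[2, 3], [4]].
After inserting 1: P = [[1, 3], [2], [4]].

The final insertion tableau P = [[1, 3], [2], [4]] has shape [2, 1, 1].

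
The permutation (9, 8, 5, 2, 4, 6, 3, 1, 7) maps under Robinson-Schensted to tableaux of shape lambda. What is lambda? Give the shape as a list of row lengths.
[4, 1, 1, 1, 1, 1]

Row-insert each entry into an empty tableau.

After inserting 9: P = [[9]].
After inserting 8: P = [[8], [9]].
After inserting 5: P = [[5], [8], [9]].
After inserting 2: P = [[2], [5], [8], [9]].
After inserting 4: P = [[2, 4], [5], [8], [9]].
After inserting 6: P = [[2, 4, 6], [5], [8], [9]].
After inserting 3: P = [[2, 3, 6], [4], [5], [8], [9]].
After inserting 1: P = [[1, 3, 6], [2], [4], [5], [8], [9]].
After inserting 7: P = [[1, 3, 6, 7], [2], [4], [5], [8], [9]].

The final insertion tableau P = [[1, 3, 6, 7], [2], [4], [5], [8], [9]] has shape [4, 1, 1, 1, 1, 1].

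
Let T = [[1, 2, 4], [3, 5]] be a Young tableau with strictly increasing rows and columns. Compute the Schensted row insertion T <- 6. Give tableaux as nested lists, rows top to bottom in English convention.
[[1, 2, 4, 6], [3, 5]]

6 is larger than every entry of row 1, so it is appended to row 1. The new tableau is [[1, 2, 4, 6], [3, 5]].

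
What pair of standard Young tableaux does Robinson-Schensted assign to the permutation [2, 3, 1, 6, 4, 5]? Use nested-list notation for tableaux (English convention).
Insert each entry of the permutation into P by Schensted row insertion, recording in Q the position of each new cell.

Insert 2: appended to row 1. P = [[2]], Q = [[1]].
Insert 3: appended to row 1. P = [[2, 3]], Q = [[1, 2]].
Insert 1: 1 bumps 2 from row 1; 2 starts row 2. P = [[1, 3], [2]], Q = [[1, 2], [3]].
Insert 6: appended to row 1. P = [[1, 3, 6], [2]], Q = [[1, 2, 4], [3]].
Insert 4: 4 bumps 6 from row 1; 6 appends to row 2. P = [[1, 3, 4], [2, 6]], Q = [[1, 2, 4], [3, 5]].
Insert 5: appended to row 1. P = [[1, 3, 4, 5], [2, 6]], Q = [[1, 2, 4, 6], [3, 5]].

So P = [[1, 3, 4, 5], [2, 6]], Q = [[1, 2, 4, 6], [3, 5]].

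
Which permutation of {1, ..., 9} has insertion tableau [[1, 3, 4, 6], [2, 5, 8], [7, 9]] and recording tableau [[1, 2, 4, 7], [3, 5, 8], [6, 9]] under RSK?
2 3 1 7 5 4 9 8 6

Reverse the RSK construction: for i from n down to 1, find the cell of Q containing i, remove the entry at that cell from P, and reverse-bump it up through P; the value ejected from row 1 is w(i).

Step i=9: Q has 9 at row 3, column 2; remove 9 from row 3 of P and reverse-bump: 9 enters row 2 and ejects 8; 8 enters row 1 and ejects 6. So w(9) = 6. P is now [[1, 3, 4, 8], [2, 5, 9], [7]].
Step i=8: Q has 8 at row 2, column 3; remove 9 from row 2 of P and reverse-bump: 9 enters row 1 and ejects 8. So w(8) = 8. P is now [[1, 3, 4, 9], [2, 5], [7]].
Step i=7: Q has 7 at row 1, column 4; remove that cell from P, ejecting 9. So w(7) = 9. P is now [[1, 3, 4], [2, 5], [7]].
Step i=6: Q has 6 at row 3, column 1; remove 7 from row 3 of P and reverse-bump: 7 enters row 2 and ejects 5; 5 enters row 1 and ejects 4. So w(6) = 4. P is now [[1, 3, 5], [2, 7]].
Step i=5: Q has 5 at row 2, column 2; remove 7 from row 2 of P and reverse-bump: 7 enters row 1 and ejects 5. So w(5) = 5. P is now [[1, 3, 7], [2]].
Step i=4: Q has 4 at row 1, column 3; remove that cell from P, ejecting 7. So w(4) = 7. P is now [[1, 3], [2]].
Step i=3: Q has 3 at row 2, column 1; remove 2 from row 2 of P and reverse-bump: 2 enters row 1 and ejects 1. So w(3) = 1. P is now [[2, 3]].
Step i=2: Q has 2 at row 1, column 2; remove that cell from P, ejecting 3. So w(2) = 3. P is now [[2]].
Step i=1: Q has 1 at row 1, column 1; remove that cell from P, ejecting 2. So w(1) = 2. P is now [].

So w = 2 3 1 7 5 4 9 8 6.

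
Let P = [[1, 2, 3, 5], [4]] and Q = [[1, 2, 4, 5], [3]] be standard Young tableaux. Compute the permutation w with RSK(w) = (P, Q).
1 4 2 3 5

Reverse RSK: for i = n, n-1, ..., 1, locate i in Q, remove the corresponding corner cell from P, and reverse-bump its entry up through P; the value ejected from row 1 is w(i).

So w = 1 4 2 3 5.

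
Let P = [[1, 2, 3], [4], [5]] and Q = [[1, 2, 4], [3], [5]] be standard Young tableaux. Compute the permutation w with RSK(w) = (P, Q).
1 5 2 4 3

Reverse the RSK construction: for i from n down to 1, find the cell of Q containing i, remove the entry at that cell from P, and reverse-bump it up through P; the value ejected from row 1 is w(i).

Step i=5: Q has 5 at row 3, column 1; remove 5 from row 3 of P and reverse-bump: 5 enters row 2 and ejects 4; 4 enters row 1 and ejects 3. So w(5) = 3. P is now [[1, 2, 4], [5]].
Step i=4: Q has 4 at row 1, column 3; remove that cell from P, ejecting 4. So w(4) = 4. P is now [[1, 2], [5]].
Step i=3: Q has 3 at row 2, column 1; remove 5 from row 2 of P and reverse-bump: 5 enters row 1 and ejects 2. So w(3) = 2. P is now [[1, 5]].
Step i=2: Q has 2 at row 1, column 2; remove that cell from P, ejecting 5. So w(2) = 5. P is now [[1]].
Step i=1: Q has 1 at row 1, column 1; remove that cell from P, ejecting 1. So w(1) = 1. P is now [].

So w = 1 5 2 4 3.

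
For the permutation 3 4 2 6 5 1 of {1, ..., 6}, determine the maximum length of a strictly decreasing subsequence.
3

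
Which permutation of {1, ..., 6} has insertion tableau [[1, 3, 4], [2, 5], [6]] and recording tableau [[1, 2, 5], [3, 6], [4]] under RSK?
Reverse the RSK construction: for i from n down to 1, find the cell of Q containing i, remove the entry at that cell from P, and reverse-bump it up through P; the value ejected from row 1 is w(i).

Step i=6: Q has 6 at row 2, column 2; remove 5 from row 2 of P and reverse-bump: 5 enters row 1 and ejects 4. So w(6) = 4. P is now [[1, 3, 5], [2], [6]].
Step i=5: Q has 5 at row 1, column 3; remove that cell from P, ejecting 5. So w(5) = 5. P is now [[1, 3], [2], [6]].
Step i=4: Q has 4 at row 3, column 1; remove 6 from row 3 of P and reverse-bump: 6 enters row 2 and ejects 2; 2 enters row 1 and ejects 1. So w(4) = 1. P is now [[2, 3], [6]].
Step i=3: Q has 3 at row 2, column 1; remove 6 from row 2 of P and reverse-bump: 6 enters row 1 and ejects 3. So w(3) = 3. P is now [[2, 6]].
Step i=2: Q has 2 at row 1, column 2; remove that cell from P, ejecting 6. So w(2) = 6. P is now [[2]].
Step i=1: Q has 1 at row 1, column 1; remove that cell from P, ejecting 2. So w(1) = 2. P is now [].

So w = 2 6 3 1 5 4.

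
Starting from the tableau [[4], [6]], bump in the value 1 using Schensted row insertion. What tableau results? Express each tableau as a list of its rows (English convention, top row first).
In row 1, 1 replaces 4 (the leftmost entry greater than 1); 4 is bumped to row 2. In row 2, 4 replaces 6 (the leftmost entry greater than 4); 6 is bumped to row 3. 6 starts a new row 3. The new tableau is [[1], [4], [6]].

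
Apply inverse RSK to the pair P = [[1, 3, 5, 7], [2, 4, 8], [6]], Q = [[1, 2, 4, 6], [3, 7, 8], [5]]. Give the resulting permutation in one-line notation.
2 6 4 5 1 8 3 7

Reverse the RSK construction: for i from n down to 1, find the cell of Q containing i, remove the entry at that cell from P, and reverse-bump it up through P; the value ejected from row 1 is w(i).

Step i=8: Q has 8 at row 2, column 3; remove 8 from row 2 of P and reverse-bump: 8 enters row 1 and ejects 7. So w(8) = 7. P is now [[1, 3, 5, 8], [2, 4], [6]].
Step i=7: Q has 7 at row 2, column 2; remove 4 from row 2 of P and reverse-bump: 4 enters row 1 and ejects 3. So w(7) = 3. P is now [[1, 4, 5, 8], [2], [6]].
Step i=6: Q has 6 at row 1, column 4; remove that cell from P, ejecting 8. So w(6) = 8. P is now [[1, 4, 5], [2], [6]].
Step i=5: Q has 5 at row 3, column 1; remove 6 from row 3 of P and reverse-bump: 6 enters row 2 and ejects 2; 2 enters row 1 and ejects 1. So w(5) = 1. P is now [[2, 4, 5], [6]].
Step i=4: Q has 4 at row 1, column 3; remove that cell from P, ejecting 5. So w(4) = 5. P is now [[2, 4], [6]].
Step i=3: Q has 3 at row 2, column 1; remove 6 from row 2 of P and reverse-bump: 6 enters row 1 and ejects 4. So w(3) = 4. P is now [[2, 6]].
Step i=2: Q has 2 at row 1, column 2; remove that cell from P, ejecting 6. So w(2) = 6. P is now [[2]].
Step i=1: Q has 1 at row 1, column 1; remove that cell from P, ejecting 2. So w(1) = 2. P is now [].

So w = 2 6 4 5 1 8 3 7.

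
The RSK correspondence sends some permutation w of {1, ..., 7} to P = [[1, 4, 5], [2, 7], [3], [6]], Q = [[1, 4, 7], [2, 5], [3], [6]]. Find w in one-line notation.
6 3 2 7 4 1 5

Reverse the RSK construction: for i from n down to 1, find the cell of Q containing i, remove the entry at that cell from P, and reverse-bump it up through P; the value ejected from row 1 is w(i).

Step i=7: Q has 7 at row 1, column 3; remove that cell from P, ejecting 5. So w(7) = 5. P is now [[1, 4], [2, 7], [3], [6]].
Step i=6: Q has 6 at row 4, column 1; remove 6 from row 4 of P and reverse-bump: 6 enters row 3 and ejects 3; 3 enters row 2 and ejects 2; 2 enters row 1 and ejects 1. So w(6) = 1. P is now [[2, 4], [3, 7], [6]].
Step i=5: Q has 5 at row 2, column 2; remove 7 from row 2 of P and reverse-bump: 7 enters row 1 and ejects 4. So w(5) = 4. P is now [[2, 7], [3], [6]].
Step i=4: Q has 4 at row 1, column 2; remove that cell from P, ejecting 7. So w(4) = 7. P is now [[2], [3], [6]].
Step i=3: Q has 3 at row 3, column 1; remove 6 from row 3 of P and reverse-bump: 6 enters row 2 and ejects 3; 3 enters row 1 and ejects 2. So w(3) = 2. P is now [[3], [6]].
Step i=2: Q has 2 at row 2, column 1; remove 6 from row 2 of P and reverse-bump: 6 enters row 1 and ejects 3. So w(2) = 3. P is now [[6]].
Step i=1: Q has 1 at row 1, column 1; remove that cell from P, ejecting 6. So w(1) = 6. P is now [].

So w = 6 3 2 7 4 1 5.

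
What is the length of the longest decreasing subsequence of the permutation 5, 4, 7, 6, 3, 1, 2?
4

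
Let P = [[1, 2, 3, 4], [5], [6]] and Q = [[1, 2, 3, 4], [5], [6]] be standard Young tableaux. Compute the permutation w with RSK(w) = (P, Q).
Reverse RSK: for i = n, n-1, ..., 1, locate i in Q, remove the corresponding corner cell from P, and reverse-bump its entry up through P; the value ejected from row 1 is w(i).

So w = 1 2 3 6 5 4.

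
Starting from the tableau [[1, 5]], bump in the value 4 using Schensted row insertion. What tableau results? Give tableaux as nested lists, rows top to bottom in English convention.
[[1, 4], [5]]

In row 1, 4 replaces 5 (the leftmost entry greater than 4); 5 is bumped to row 2. 5 starts a new row 2. The new tableau is [[1, 4], [5]].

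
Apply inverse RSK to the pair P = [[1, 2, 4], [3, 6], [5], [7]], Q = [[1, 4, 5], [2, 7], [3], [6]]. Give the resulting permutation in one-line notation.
7 5 1 3 6 2 4

Reverse the RSK construction: for i from n down to 1, find the cell of Q containing i, remove the entry at that cell from P, and reverse-bump it up through P; the value ejected from row 1 is w(i).

Step i=7: Q has 7 at row 2, column 2; remove 6 from row 2 of P and reverse-bump: 6 enters row 1 and ejects 4. So w(7) = 4. P is now [[1, 2, 6], [3], [5], [7]].
Step i=6: Q has 6 at row 4, column 1; remove 7 from row 4 of P and reverse-bump: 7 enters row 3 and ejects 5; 5 enters row 2 and ejects 3; 3 enters row 1 and ejects 2. So w(6) = 2. P is now [[1, 3, 6], [5], [7]].
Step i=5: Q has 5 at row 1, column 3; remove that cell from P, ejecting 6. So w(5) = 6. P is now [[1, 3], [5], [7]].
Step i=4: Q has 4 at row 1, column 2; remove that cell from P, ejecting 3. So w(4) = 3. P is now [[1], [5], [7]].
Step i=3: Q has 3 at row 3, column 1; remove 7 from row 3 of P and reverse-bump: 7 enters row 2 and ejects 5; 5 enters row 1 and ejects 1. So w(3) = 1. P is now [[5], [7]].
Step i=2: Q has 2 at row 2, column 1; remove 7 from row 2 of P and reverse-bump: 7 enters row 1 and ejects 5. So w(2) = 5. P is now [[7]].
Step i=1: Q has 1 at row 1, column 1; remove that cell from P, ejecting 7. So w(1) = 7. P is now [].

So w = 7 5 1 3 6 2 4.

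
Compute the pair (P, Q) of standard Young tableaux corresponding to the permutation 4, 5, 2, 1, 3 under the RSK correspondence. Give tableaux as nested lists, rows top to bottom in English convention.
P = [[1, 3], [2, 5], [4]], Q = [[1, 2], [3, 5], [4]]

Insert each entry of the permutation into P by Schensted row insertion, recording in Q the position of each new cell.

After inserting 4: P = [[4]].
After inserting 5: P = [[4, 5]].
After inserting 2: P = [[2, 5], [4]].
After inserting 1: P = [[1, 5], [2], [4]].
After inserting 3: P = [[1, 3], [2, 5], [4]].

So P = [[1, 3], [2, 5], [4]], Q = [[1, 2], [3, 5], [4]].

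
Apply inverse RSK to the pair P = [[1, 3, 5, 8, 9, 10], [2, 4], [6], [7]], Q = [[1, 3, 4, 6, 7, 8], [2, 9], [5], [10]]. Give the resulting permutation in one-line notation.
7 2 4 6 1 8 9 10 5 3

Reverse RSK: for i = n, n-1, ..., 1, locate i in Q, remove the corresponding corner cell from P, and reverse-bump its entry up through P; the value ejected from row 1 is w(i).

So w = 7 2 4 6 1 8 9 10 5 3.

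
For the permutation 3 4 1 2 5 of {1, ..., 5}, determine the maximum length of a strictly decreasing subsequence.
2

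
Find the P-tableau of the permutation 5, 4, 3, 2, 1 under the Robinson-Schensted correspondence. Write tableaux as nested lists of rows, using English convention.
P = [[1], [2], [3], [4], [5]]

Insert 5: appended to row 1. P = [[5]].
Insert 4: 4 bumps 5 from row 1; 5 starts row 2. P = [[4], [5]].
Insert 3: 3 bumps 4 from row 1; 4 bumps 5 from row 2; 5 starts row 3. P = [[3], [4], [5]].
Insert 2: 2 bumps 3 from row 1; 3 bumps 4 from row 2; 4 bumps 5 from row 3; 5 starts row 4. P = [[2], [3], [4], [5]].
Insert 1: 1 bumps 2 from row 1; 2 bumps 3 from row 2; 3 bumps 4 from row 3; 4 bumps 5 from row 4; 5 starts row 5. P = [[1], [2], [3], [4], [5]].

So P = [[1], [2], [3], [4], [5]].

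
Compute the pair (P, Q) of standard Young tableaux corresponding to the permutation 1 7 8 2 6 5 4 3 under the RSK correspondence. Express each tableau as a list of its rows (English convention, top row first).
P = [[1, 2, 3], [4, 8], [5], [6], [7]], Q = [[1, 2, 3], [4, 5], [6], [7], [8]]

Insert each entry of the permutation into P by Schensted row insertion, recording in Q the position of each new cell.

After inserting 1: P = [[1]].
After inserting 7: P = [[1, 7]].
After inserting 8: P = [[1, 7, 8]].
After inserting 2: P = [[1, 2, 8], [7]].
After inserting 6: P = [[1, 2, 6], [7, 8]].
After inserting 5: P = [[1, 2, 5], [6, 8], [7]].
After inserting 4: P = [[1, 2, 4], [5, 8], [6], [7]].
After inserting 3: P = [[1, 2, 3], [4, 8], [5], [6], [7]].

So P = [[1, 2, 3], [4, 8], [5], [6], [7]], Q = [[1, 2, 3], [4, 5], [6], [7], [8]].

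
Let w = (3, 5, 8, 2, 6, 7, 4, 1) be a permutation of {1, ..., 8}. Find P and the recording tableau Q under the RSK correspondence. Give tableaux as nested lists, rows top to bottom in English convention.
Insert each entry of the permutation into P by Schensted row insertion, recording in Q the position of each new cell.

After inserting 3: P = [[3]].
After inserting 5: P = [[3, 5]].
After inserting 8: P = [[3, 5, 8]].
After inserting 2: P = [[2, 5, 8], [3]].
After inserting 6: P = [[2, 5, 6], [3, 8]].
After inserting 7: P = [[2, 5, 6, 7], [3, 8]].
After inserting 4: P = [[2, 4, 6, 7], [3, 5], [8]].
After inserting 1: P = [[1, 4, 6, 7], [2, 5], [3], [8]].

So P = [[1, 4, 6, 7], [2, 5], [3], [8]], Q = [[1, 2, 3, 6], [4, 5], [7], [8]].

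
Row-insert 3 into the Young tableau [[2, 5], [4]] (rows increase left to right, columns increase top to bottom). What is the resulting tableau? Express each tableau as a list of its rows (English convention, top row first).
In row 1, 3 replaces 5 (the leftmost entry greater than 3); 5 is bumped to row 2. 5 is appended to row 2. The new tableau is [[2, 3], [4, 5]].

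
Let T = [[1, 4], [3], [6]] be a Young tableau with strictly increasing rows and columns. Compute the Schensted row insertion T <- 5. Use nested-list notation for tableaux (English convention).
5 is larger than every entry of row 1, so it is appended to row 1. The new tableau is [[1, 4, 5], [3], [6]].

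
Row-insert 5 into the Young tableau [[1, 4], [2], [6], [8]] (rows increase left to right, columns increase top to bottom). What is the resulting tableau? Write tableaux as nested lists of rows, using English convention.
[[1, 4, 5], [2], [6], [8]]

5 is larger than every entry of row 1, so it is appended to row 1. The new tableau is [[1, 4, 5], [2], [6], [8]].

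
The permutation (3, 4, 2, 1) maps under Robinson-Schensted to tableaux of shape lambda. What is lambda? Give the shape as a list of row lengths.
[2, 1, 1]

Row-insert each entry into an empty tableau.

After inserting 3: P = [[3]].
After inserting 4: P = [[3, 4]].
After inserting 2: P = [[2, 4], [3]].
After inserting 1: P = [[1, 4], [2], [3]].

The final insertion tableau P = [[1, 4], [2], [3]] has shape [2, 1, 1].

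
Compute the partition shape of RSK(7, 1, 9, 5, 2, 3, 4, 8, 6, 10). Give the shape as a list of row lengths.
[6, 2, 2]

Row-insert each entry into an empty tableau.

After inserting 7: P = [[7]].
After inserting 1: P = [[1], [7]].
After inserting 9: P = [[1, 9], [7]].
After inserting 5: P = [[1, 5], [7, 9]].
After inserting 2: P = [[1, 2], [5, 9], [7]].
After inserting 3: P = [[1, 2, 3], [5, 9], [7]].
After inserting 4: P = [[1, 2, 3, 4], [5, 9], [7]].
After inserting 8: P = [[1, 2, 3, 4, 8], [5, 9], [7]].
After inserting 6: P = [[1, 2, 3, 4, 6], [5, 8], [7, 9]].
After inserting 10: P = [[1, 2, 3, 4, 6, 10], [5, 8], [7, 9]].

The final insertion tableau P = [[1, 2, 3, 4, 6, 10], [5, 8], [7, 9]] has shape [6, 2, 2].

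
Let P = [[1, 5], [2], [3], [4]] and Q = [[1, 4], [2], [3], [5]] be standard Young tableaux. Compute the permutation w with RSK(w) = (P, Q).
Reverse the RSK construction: for i from n down to 1, find the cell of Q containing i, remove the entry at that cell from P, and reverse-bump it up through P; the value ejected from row 1 is w(i).

Step i=5: Q has 5 at row 4, column 1; remove 4 from row 4 of P and reverse-bump: 4 enters row 3 and ejects 3; 3 enters row 2 and ejects 2; 2 enters row 1 and ejects 1. So w(5) = 1. P is now [[2, 5], [3], [4]].
Step i=4: Q has 4 at row 1, column 2; remove that cell from P, ejecting 5. So w(4) = 5. P is now [[2], [3], [4]].
Step i=3: Q has 3 at row 3, column 1; remove 4 from row 3 of P and reverse-bump: 4 enters row 2 and ejects 3; 3 enters row 1 and ejects 2. So w(3) = 2. P is now [[3], [4]].
Step i=2: Q has 2 at row 2, column 1; remove 4 from row 2 of P and reverse-bump: 4 enters row 1 and ejects 3. So w(2) = 3. P is now [[4]].
Step i=1: Q has 1 at row 1, column 1; remove that cell from P, ejecting 4. So w(1) = 4. P is now [].

So w = 4 3 2 5 1.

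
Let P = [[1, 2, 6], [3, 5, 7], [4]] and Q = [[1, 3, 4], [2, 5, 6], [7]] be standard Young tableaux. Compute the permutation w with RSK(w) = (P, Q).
Reverse the RSK construction: for i from n down to 1, find the cell of Q containing i, remove the entry at that cell from P, and reverse-bump it up through P; the value ejected from row 1 is w(i).

Step i=7: Q has 7 at row 3, column 1; remove 4 from row 3 of P and reverse-bump: 4 enters row 2 and ejects 3; 3 enters row 1 and ejects 2. So w(7) = 2. P is now [[1, 3, 6], [4, 5, 7]].
Step i=6: Q has 6 at row 2, column 3; remove 7 from row 2 of P and reverse-bump: 7 enters row 1 and ejects 6. So w(6) = 6. P is now [[1, 3, 7], [4, 5]].
Step i=5: Q has 5 at row 2, column 2; remove 5 from row 2 of P and reverse-bump: 5 enters row 1 and ejects 3. So w(5) = 3. P is now [[1, 5, 7], [4]].
Step i=4: Q has 4 at row 1, column 3; remove that cell from P, ejecting 7. So w(4) = 7. P is now [[1, 5], [4]].
Step i=3: Q has 3 at row 1, column 2; remove that cell from P, ejecting 5. So w(3) = 5. P is now [[1], [4]].
Step i=2: Q has 2 at row 2, column 1; remove 4 from row 2 of P and reverse-bump: 4 enters row 1 and ejects 1. So w(2) = 1. P is now [[4]].
Step i=1: Q has 1 at row 1, column 1; remove that cell from P, ejecting 4. So w(1) = 4. P is now [].

So w = 4 1 5 7 3 6 2.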